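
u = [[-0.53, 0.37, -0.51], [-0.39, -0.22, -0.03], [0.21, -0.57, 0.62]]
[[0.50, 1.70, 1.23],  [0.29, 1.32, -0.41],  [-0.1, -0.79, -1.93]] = u @ [[-1.48, -2.64, 0.74],[1.14, -1.11, 0.91],[1.38, -1.40, -2.52]]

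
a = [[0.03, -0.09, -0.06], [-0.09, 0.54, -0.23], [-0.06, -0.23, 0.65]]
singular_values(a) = [0.83, 0.39, 0.0]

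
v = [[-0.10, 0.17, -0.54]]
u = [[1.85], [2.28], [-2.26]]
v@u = [[1.42]]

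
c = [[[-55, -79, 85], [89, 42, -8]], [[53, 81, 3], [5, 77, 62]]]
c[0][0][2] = 85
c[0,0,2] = 85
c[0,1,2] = -8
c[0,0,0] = -55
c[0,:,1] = [-79, 42]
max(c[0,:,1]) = 42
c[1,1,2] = 62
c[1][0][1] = 81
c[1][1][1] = 77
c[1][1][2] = 62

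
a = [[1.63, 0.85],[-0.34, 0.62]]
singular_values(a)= [1.84, 0.71]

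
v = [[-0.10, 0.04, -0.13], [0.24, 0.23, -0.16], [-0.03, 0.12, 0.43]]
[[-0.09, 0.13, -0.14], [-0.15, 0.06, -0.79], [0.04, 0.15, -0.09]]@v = [[0.04, 0.01, -0.07], [0.05, -0.09, -0.33], [0.03, 0.03, -0.07]]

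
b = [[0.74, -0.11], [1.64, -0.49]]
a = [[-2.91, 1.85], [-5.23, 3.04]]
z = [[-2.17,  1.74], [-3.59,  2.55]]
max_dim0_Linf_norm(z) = 3.59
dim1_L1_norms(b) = [0.85, 2.13]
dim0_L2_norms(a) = [5.99, 3.56]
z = a + b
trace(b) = 0.25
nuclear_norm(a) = 7.08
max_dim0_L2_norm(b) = 1.8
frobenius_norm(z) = 5.21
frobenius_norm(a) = 6.96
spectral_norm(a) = 6.96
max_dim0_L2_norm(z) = 4.19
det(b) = -0.18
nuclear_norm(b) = 1.96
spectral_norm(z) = 5.21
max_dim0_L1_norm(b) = 2.38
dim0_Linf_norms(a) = [5.23, 3.04]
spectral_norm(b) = 1.87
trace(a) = 0.13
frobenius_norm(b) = 1.87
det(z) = 0.71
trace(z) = 0.38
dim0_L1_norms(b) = [2.38, 0.6]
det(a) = 0.83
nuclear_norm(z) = 5.34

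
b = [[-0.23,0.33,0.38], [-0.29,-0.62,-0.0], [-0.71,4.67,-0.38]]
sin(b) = [[-0.20, 0.68, 0.39], [-0.28, -0.53, -0.02], [-1.0, 4.35, -0.33]]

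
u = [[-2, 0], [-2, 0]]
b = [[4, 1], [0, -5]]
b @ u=[[-10, 0], [10, 0]]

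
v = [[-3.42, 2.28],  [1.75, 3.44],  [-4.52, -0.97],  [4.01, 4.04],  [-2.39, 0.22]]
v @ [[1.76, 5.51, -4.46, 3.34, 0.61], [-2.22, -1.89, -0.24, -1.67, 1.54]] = [[-11.08, -23.15, 14.71, -15.23, 1.42], [-4.56, 3.14, -8.63, 0.1, 6.37], [-5.8, -23.07, 20.39, -13.48, -4.25], [-1.91, 14.46, -18.85, 6.65, 8.67], [-4.69, -13.58, 10.61, -8.35, -1.12]]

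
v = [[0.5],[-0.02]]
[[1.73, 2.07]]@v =[[0.82]]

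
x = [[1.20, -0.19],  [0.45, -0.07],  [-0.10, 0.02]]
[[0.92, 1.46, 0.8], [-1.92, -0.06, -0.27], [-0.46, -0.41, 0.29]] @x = [[1.68, -0.26], [-2.30, 0.36], [-0.77, 0.12]]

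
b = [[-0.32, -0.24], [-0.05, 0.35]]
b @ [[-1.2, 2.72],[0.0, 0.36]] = [[0.38, -0.96], [0.06, -0.01]]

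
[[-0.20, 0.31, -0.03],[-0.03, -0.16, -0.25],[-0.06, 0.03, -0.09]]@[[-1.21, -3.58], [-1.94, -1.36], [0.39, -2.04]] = [[-0.37,0.36], [0.25,0.84], [-0.02,0.36]]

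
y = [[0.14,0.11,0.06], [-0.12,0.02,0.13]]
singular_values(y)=[0.2, 0.16]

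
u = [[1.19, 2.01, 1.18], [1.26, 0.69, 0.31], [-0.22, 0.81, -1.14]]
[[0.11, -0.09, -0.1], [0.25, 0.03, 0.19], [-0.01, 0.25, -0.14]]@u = [[0.04, 0.08, 0.22], [0.29, 0.68, 0.09], [0.33, 0.04, 0.23]]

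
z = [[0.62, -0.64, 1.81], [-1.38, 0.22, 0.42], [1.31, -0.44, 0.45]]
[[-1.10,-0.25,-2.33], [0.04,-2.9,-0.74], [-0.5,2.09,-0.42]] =z@[[0.03, 1.64, 0.26], [0.92, -0.93, 0.52], [-0.29, -1.03, -1.19]]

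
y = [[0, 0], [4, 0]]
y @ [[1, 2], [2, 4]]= [[0, 0], [4, 8]]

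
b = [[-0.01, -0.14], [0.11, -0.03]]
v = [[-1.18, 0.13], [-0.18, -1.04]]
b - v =[[1.17, -0.27],  [0.29, 1.01]]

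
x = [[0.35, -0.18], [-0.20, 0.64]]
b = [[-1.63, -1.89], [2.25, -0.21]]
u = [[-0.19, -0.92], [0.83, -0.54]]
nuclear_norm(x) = 0.99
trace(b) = -1.84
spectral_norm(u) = 1.13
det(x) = 0.19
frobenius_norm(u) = 1.36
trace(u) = -0.73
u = b @ x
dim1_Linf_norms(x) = [0.35, 0.64]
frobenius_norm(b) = 3.37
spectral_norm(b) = 3.00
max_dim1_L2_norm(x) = 0.67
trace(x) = 0.99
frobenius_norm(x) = 0.78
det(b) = 4.59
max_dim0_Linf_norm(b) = 2.25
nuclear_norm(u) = 1.90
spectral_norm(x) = 0.73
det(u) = 0.87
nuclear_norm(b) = 4.53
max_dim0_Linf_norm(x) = 0.64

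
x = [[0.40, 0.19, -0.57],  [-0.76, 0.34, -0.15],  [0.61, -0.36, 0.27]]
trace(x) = 1.01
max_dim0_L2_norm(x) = 1.05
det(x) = -0.00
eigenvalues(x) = [(0.51+0.72j), (0.51-0.72j), (-0+0j)]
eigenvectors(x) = [[-0.02-0.59j, (-0.02+0.59j), (0.28+0j)],[(0.59+0j), (0.59-0j), 0.83+0.00j],[-0.54+0.14j, (-0.54-0.14j), 0.48+0.00j]]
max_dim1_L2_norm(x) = 0.85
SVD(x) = [[-0.17, -0.97, 0.17], [0.74, -0.01, 0.67], [-0.65, 0.24, 0.72]] @ diag([1.138981712131807, 0.7169512721343373, 0.0012380687591500659]) @ [[-0.90, 0.4, -0.17], [-0.33, -0.38, 0.86], [-0.28, -0.83, -0.48]]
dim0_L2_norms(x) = [1.05, 0.53, 0.65]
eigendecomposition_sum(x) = [[(0.2+0.37j), 0.10-0.17j, -0.28+0.08j], [(-0.38+0.19j), (0.17+0.1j), -0.07-0.29j], [(0.31-0.26j), -0.18-0.05j, 0.14+0.25j]] + [[(0.2-0.37j), 0.10+0.17j, -0.28-0.08j], [(-0.38-0.19j), (0.17-0.1j), (-0.07+0.29j)], [0.31+0.26j, (-0.18+0.05j), 0.14-0.25j]] + [[(-0+0j), -0.00-0.00j, -0.00+0.00j], [(-0+0j), (-0-0j), (-0+0j)], [-0.00+0.00j, -0.00-0.00j, -0.00+0.00j]]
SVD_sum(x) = [[0.17,-0.08,0.03], [-0.76,0.34,-0.14], [0.67,-0.30,0.12]] + [[0.23, 0.27, -0.6], [0.00, 0.00, -0.01], [-0.06, -0.06, 0.15]] + [[-0.0,-0.0,-0.0], [-0.0,-0.00,-0.00], [-0.00,-0.00,-0.00]]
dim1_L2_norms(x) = [0.72, 0.85, 0.76]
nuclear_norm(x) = 1.86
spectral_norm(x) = 1.14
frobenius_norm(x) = 1.35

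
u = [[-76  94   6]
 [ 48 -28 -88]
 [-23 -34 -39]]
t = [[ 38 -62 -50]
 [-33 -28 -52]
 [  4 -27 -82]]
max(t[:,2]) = -50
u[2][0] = -23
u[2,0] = -23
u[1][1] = -28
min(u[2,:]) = -39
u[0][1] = 94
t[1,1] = -28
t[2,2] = -82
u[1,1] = -28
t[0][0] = 38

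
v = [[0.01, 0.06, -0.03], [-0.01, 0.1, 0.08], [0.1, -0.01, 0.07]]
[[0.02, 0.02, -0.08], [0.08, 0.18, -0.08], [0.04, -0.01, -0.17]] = v@[[0.17, -0.68, -1.80], [0.55, 0.91, -0.99], [0.35, 0.97, -0.04]]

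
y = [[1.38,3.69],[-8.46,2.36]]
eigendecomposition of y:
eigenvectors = [[-0.05+0.55j, (-0.05-0.55j)], [(-0.83+0j), -0.83-0.00j]]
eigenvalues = [(1.87+5.57j), (1.87-5.57j)]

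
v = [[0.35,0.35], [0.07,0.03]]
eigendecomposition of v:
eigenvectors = [[0.98, -0.67], [0.18, 0.74]]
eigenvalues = [0.41, -0.03]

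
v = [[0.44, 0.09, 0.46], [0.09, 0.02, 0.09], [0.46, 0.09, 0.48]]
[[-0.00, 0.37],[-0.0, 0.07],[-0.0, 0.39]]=v @[[0.00, -0.05], [0.01, -0.62], [-0.01, 0.97]]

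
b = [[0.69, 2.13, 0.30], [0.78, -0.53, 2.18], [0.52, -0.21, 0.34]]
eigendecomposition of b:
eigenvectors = [[(-0.86+0j), -0.75+0.00j, (-0.75-0j)], [(-0.47+0j), 0.45-0.29j, (0.45+0.29j)], [(-0.22+0j), (0.33+0.18j), (0.33-0.18j)]]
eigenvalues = [(1.93+0j), (-0.71+0.75j), (-0.71-0.75j)]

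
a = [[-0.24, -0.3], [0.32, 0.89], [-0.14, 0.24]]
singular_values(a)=[1.03, 0.25]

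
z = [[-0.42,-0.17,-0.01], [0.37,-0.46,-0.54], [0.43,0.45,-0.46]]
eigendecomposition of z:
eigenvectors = [[(0.67+0j), 0.05+0.22j, (0.05-0.22j)], [-0.45+0.00j, (0.74+0j), 0.74-0.00j], [0.58+0.00j, (0.1-0.63j), (0.1+0.63j)]]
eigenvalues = [(-0.31+0j), (-0.51+0.57j), (-0.51-0.57j)]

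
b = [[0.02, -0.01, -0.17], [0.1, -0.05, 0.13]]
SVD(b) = [[-0.71, 0.71],[0.71, 0.71]] @ diag([0.22135943621178658, 0.09899494936611662]) @ [[0.26, -0.13, 0.96],[0.86, -0.43, -0.29]]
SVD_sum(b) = [[-0.04, 0.02, -0.15],  [0.04, -0.02, 0.15]] + [[0.06, -0.03, -0.02], [0.06, -0.03, -0.02]]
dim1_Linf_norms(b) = [0.17, 0.13]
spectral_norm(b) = 0.22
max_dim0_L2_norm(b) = 0.21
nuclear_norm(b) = 0.32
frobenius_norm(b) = 0.24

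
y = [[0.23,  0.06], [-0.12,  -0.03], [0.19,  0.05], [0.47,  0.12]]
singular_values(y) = [0.59, 0.0]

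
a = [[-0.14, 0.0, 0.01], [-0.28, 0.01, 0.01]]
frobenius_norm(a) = 0.31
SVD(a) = [[-0.45, -0.89],[-0.89, 0.45]] @ diag([0.3134645180438929, 0.0063242333535252415]) @ [[1.00, -0.03, -0.04], [-0.01, 0.71, -0.71]]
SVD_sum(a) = [[-0.14, 0.0, 0.01],  [-0.28, 0.01, 0.01]] + [[0.00, -0.0, 0.00],  [-0.0, 0.0, -0.0]]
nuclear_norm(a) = 0.32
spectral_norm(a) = 0.31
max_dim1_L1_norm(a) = 0.3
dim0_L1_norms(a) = [0.42, 0.01, 0.02]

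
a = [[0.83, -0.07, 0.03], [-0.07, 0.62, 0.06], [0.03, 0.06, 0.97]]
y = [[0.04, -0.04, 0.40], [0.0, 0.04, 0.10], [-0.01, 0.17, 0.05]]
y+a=[[0.87, -0.11, 0.43], [-0.07, 0.66, 0.16], [0.02, 0.23, 1.02]]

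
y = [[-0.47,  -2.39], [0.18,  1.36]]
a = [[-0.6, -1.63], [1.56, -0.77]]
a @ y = [[-0.01, -0.78],[-0.87, -4.78]]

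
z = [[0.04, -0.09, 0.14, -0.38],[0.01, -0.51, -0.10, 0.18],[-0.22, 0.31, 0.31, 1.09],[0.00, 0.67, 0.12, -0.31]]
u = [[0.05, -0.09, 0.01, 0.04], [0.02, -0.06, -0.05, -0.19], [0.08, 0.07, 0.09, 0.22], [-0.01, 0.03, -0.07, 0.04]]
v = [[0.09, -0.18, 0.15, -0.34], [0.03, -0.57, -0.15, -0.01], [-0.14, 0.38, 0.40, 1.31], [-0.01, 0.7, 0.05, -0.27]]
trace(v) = -0.35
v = z + u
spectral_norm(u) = 0.33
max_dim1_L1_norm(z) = 1.93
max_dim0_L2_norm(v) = 1.38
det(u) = 0.00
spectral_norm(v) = 1.48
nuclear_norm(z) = 2.40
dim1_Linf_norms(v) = [0.34, 0.57, 1.31, 0.7]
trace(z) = -0.47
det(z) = -0.00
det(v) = -0.00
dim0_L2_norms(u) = [0.1, 0.13, 0.12, 0.3]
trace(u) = 0.12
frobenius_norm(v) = 1.77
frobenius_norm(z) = 1.57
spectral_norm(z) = 1.25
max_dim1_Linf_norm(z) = 1.09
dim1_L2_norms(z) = [0.42, 0.55, 1.2, 0.75]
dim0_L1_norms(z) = [0.27, 1.58, 0.67, 1.96]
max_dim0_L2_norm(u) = 0.3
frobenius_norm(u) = 0.36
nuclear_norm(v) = 2.68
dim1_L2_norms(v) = [0.42, 0.59, 1.43, 0.75]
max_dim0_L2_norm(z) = 1.21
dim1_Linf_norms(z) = [0.38, 0.51, 1.09, 0.67]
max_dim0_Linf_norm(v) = 1.31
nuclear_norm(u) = 0.58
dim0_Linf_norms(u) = [0.08, 0.09, 0.09, 0.22]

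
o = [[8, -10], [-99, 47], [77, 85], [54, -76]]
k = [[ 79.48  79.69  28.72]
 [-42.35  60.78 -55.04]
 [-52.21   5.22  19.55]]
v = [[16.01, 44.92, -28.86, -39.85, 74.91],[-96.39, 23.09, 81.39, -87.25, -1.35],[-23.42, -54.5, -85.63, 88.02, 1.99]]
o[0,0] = 8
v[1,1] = 23.09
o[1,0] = -99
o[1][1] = 47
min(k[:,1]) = 5.22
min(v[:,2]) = -85.63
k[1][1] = 60.78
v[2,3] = 88.02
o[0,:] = [8, -10]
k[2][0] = -52.21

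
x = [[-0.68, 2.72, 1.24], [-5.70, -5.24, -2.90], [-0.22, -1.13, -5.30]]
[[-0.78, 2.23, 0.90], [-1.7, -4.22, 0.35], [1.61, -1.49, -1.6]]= x@[[0.48,-0.02,-0.32], [-0.02,0.76,0.12], [-0.32,0.12,0.29]]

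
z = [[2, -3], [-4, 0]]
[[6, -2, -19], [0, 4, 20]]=z @ [[0, -1, -5], [-2, 0, 3]]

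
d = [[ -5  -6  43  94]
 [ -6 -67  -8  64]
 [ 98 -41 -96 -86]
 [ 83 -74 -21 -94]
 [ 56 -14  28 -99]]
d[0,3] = 94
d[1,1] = -67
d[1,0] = -6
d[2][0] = 98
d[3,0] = 83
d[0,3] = 94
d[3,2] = -21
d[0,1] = -6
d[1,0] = -6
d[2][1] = -41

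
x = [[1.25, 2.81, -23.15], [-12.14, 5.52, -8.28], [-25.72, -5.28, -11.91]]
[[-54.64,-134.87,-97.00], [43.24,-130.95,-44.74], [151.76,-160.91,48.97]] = x @[[-6.06, 4.76, -1.86], [-2.99, -5.05, -7.41], [1.67, 5.47, 3.19]]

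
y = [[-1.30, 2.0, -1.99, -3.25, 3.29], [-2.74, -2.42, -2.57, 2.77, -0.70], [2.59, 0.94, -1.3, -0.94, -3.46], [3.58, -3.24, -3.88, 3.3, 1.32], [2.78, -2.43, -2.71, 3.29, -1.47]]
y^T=[[-1.30, -2.74, 2.59, 3.58, 2.78], [2.0, -2.42, 0.94, -3.24, -2.43], [-1.99, -2.57, -1.30, -3.88, -2.71], [-3.25, 2.77, -0.94, 3.3, 3.29], [3.29, -0.70, -3.46, 1.32, -1.47]]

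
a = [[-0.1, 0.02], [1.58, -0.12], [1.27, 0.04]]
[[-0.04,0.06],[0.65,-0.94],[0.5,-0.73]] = a @ [[0.4,-0.58], [-0.16,0.23]]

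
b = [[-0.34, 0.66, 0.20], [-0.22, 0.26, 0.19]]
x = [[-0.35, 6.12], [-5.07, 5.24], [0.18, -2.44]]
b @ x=[[-3.19, 0.89], [-1.21, -0.45]]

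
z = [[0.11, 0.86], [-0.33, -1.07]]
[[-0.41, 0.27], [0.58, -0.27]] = z @ [[-0.33, -0.35], [-0.44, 0.36]]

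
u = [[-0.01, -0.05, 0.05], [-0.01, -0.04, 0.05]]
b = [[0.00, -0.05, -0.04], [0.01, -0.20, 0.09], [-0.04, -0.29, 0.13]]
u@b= [[-0.00,-0.00,0.00],[-0.0,-0.01,0.0]]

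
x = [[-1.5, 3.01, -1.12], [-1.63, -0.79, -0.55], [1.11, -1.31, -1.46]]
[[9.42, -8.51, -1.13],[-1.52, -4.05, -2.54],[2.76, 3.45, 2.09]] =x @[[0.91, 2.78, 1.59],[2.35, -1.15, 0.25],[-3.31, 0.78, -0.45]]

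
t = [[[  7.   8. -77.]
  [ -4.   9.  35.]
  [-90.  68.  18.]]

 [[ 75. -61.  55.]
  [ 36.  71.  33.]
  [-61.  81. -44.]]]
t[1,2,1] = 81.0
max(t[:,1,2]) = 35.0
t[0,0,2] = -77.0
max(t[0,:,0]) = 7.0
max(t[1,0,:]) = 75.0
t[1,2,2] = -44.0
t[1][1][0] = 36.0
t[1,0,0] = 75.0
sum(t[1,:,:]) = 185.0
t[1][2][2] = -44.0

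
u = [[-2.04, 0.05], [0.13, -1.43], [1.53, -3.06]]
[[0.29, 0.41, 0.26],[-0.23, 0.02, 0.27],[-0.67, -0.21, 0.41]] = u @ [[-0.14, -0.20, -0.13], [0.15, -0.03, -0.2]]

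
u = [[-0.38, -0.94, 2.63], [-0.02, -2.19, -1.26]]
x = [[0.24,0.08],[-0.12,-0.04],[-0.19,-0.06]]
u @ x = [[-0.48, -0.15], [0.50, 0.16]]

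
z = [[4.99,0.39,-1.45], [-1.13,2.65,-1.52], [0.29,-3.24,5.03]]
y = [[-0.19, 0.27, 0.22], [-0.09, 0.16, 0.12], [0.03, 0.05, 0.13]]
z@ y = [[-1.03, 1.34, 0.96], [-0.07, 0.04, -0.13], [0.39, -0.19, 0.33]]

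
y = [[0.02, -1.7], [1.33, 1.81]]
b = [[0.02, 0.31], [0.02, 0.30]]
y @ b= [[-0.03, -0.5], [0.06, 0.96]]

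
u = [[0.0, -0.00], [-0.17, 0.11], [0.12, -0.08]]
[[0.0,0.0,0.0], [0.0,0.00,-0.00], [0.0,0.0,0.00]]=u@[[-0.00,-0.0,0.01], [-0.0,-0.00,0.01]]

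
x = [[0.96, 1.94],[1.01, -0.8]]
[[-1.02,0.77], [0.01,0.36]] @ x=[[-0.20,-2.59], [0.37,-0.27]]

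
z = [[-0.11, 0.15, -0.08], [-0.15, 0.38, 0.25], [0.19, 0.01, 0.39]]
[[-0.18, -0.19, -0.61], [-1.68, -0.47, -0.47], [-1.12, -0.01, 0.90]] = z@[[-0.54, -0.05, 0.18],[-2.97, -1.28, -2.68],[-2.52, 0.03, 2.30]]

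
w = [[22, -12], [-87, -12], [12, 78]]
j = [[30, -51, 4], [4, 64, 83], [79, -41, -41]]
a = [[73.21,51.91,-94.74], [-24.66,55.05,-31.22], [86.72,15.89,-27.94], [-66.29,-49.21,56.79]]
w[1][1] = -12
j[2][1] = -41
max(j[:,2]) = 83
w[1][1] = -12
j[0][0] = 30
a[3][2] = 56.79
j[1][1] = 64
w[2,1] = 78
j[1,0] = 4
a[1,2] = -31.22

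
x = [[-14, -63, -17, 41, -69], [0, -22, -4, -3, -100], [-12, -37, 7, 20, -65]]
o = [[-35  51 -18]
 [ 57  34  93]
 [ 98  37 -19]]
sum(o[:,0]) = 120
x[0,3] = 41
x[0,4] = -69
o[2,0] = 98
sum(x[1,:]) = -129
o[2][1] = 37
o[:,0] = [-35, 57, 98]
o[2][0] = 98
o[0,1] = 51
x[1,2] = -4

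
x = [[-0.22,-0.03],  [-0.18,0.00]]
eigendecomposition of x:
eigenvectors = [[-0.8,0.12], [-0.60,-0.99]]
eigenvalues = [-0.24, 0.02]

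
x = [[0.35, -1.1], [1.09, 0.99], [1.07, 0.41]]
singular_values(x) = [1.88, 1.13]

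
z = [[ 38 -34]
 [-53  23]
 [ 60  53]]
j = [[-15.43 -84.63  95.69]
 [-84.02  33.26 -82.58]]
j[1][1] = 33.26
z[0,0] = 38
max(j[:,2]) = 95.69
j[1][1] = 33.26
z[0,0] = 38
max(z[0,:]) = 38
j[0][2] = 95.69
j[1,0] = -84.02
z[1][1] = 23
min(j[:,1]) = -84.63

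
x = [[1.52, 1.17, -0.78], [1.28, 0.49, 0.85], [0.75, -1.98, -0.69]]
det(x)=6.087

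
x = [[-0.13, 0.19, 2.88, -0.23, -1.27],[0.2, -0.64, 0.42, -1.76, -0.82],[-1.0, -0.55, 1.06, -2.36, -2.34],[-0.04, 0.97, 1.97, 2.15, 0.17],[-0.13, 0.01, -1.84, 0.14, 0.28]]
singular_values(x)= [4.8, 4.08, 1.09, 0.21, 0.0]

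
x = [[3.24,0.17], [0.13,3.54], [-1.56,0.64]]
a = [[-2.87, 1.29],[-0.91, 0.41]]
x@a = [[-9.45,  4.25], [-3.59,  1.62], [3.89,  -1.75]]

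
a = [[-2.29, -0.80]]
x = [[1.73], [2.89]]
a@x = [[-6.27]]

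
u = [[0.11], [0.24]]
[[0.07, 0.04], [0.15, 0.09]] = u@[[0.63,0.36]]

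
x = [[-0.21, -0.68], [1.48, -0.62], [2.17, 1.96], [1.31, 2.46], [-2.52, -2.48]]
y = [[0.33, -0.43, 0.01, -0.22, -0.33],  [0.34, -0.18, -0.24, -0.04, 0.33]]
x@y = [[-0.30, 0.21, 0.16, 0.07, -0.16],[0.28, -0.52, 0.16, -0.3, -0.69],[1.38, -1.29, -0.45, -0.56, -0.07],[1.27, -1.01, -0.58, -0.39, 0.38],[-1.67, 1.53, 0.57, 0.65, 0.01]]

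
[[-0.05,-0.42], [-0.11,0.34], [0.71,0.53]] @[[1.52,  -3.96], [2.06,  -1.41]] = [[-0.94, 0.79], [0.53, -0.04], [2.17, -3.56]]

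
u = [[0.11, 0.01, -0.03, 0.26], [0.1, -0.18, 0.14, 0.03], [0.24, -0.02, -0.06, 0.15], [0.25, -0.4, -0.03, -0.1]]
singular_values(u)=[0.54, 0.37, 0.17, 0.07]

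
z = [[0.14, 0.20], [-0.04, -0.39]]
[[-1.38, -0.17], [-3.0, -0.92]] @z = [[-0.19, -0.21],[-0.38, -0.24]]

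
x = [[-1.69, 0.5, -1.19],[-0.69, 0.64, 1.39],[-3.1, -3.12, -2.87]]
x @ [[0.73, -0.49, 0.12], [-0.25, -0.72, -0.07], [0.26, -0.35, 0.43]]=[[-1.67, 0.88, -0.75], [-0.30, -0.61, 0.47], [-2.23, 4.77, -1.39]]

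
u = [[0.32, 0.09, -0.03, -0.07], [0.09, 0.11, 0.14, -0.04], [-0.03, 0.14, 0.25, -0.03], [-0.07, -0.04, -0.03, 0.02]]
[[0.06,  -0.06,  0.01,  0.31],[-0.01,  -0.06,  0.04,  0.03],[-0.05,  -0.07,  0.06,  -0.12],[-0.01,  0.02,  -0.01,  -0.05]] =u @[[0.31, -0.29, -0.15, 0.76], [-0.42, -0.17, 0.70, 0.29], [0.06, -0.28, -0.16, -0.61], [-0.04, -0.53, 0.1, -0.35]]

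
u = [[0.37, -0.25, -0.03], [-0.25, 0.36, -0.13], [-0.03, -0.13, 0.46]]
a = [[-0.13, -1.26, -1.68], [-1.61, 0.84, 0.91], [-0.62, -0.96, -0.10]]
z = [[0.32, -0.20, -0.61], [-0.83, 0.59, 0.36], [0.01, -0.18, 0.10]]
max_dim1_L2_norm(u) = 0.48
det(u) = 0.02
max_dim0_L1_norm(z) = 1.16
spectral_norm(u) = 0.65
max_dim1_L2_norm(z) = 1.08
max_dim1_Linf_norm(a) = 1.68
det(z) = -0.07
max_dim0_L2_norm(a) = 1.91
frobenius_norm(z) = 1.31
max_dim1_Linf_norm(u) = 0.46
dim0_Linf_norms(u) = [0.37, 0.36, 0.46]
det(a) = -2.66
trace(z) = 1.01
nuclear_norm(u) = 1.19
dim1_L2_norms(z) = [0.72, 1.08, 0.21]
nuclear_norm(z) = 1.78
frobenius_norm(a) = 3.14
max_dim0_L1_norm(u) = 0.74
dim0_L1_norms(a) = [2.36, 3.06, 2.69]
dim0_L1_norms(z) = [1.16, 0.97, 1.07]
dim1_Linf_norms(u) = [0.37, 0.36, 0.46]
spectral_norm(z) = 1.24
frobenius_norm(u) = 0.80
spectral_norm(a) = 2.62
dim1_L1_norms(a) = [3.07, 3.36, 1.68]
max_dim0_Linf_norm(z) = 0.83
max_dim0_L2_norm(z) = 0.89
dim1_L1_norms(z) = [1.13, 1.78, 0.29]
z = a @ u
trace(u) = 1.19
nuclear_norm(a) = 4.87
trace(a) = 0.61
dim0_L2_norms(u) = [0.45, 0.46, 0.48]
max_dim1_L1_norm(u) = 0.74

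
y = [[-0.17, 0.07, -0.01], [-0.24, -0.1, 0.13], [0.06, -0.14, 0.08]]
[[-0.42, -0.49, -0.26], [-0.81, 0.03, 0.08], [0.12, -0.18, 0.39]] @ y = [[0.17, 0.06, -0.08],[0.14, -0.07, 0.02],[0.05, -0.03, 0.01]]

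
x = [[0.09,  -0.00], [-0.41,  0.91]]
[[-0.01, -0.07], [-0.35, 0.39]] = x @ [[-0.08, -0.83], [-0.42, 0.05]]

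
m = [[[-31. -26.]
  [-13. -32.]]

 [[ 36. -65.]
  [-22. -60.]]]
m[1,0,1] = -65.0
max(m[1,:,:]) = 36.0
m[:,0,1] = [-26.0, -65.0]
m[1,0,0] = 36.0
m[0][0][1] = -26.0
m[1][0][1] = -65.0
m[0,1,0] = -13.0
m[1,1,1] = -60.0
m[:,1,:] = [[-13.0, -32.0], [-22.0, -60.0]]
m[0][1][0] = -13.0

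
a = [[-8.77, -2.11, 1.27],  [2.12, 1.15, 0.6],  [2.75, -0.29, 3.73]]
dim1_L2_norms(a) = [9.11, 2.49, 4.64]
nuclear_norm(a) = 14.52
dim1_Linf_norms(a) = [8.77, 2.12, 3.73]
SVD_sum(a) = [[-8.80, -2.02, 0.04], [2.26, 0.52, -0.01], [2.53, 0.58, -0.01]] + [[0.06, -0.24, 1.20], [0.02, -0.09, 0.46], [0.18, -0.74, 3.77]] + [[-0.03, 0.15, 0.03],[-0.16, 0.72, 0.15],[0.03, -0.13, -0.03]]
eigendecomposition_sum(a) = [[-8.78, -1.87, 0.99],[1.78, 0.38, -0.2],[2.0, 0.42, -0.23]] + [[0.04, -0.06, 0.22], [0.19, -0.27, 1.09], [0.71, -1.01, 4.04]] + [[-0.03, -0.19, 0.05],  [0.15, 1.04, -0.29],  [0.04, 0.29, -0.08]]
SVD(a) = [[-0.93, 0.30, 0.2], [0.24, 0.12, 0.96], [0.27, 0.95, -0.18]] @ diag([9.674530539763394, 4.062778510985661, 0.7820419463548995]) @ [[0.97, 0.22, -0.00], [0.05, -0.19, 0.98], [-0.22, 0.96, 0.20]]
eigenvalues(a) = [-8.63, 3.8, 0.94]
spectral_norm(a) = 9.67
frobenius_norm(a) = 10.52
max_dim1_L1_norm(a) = 12.15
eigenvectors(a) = [[0.96,-0.05,0.17], [-0.19,-0.26,-0.95], [-0.22,-0.96,-0.27]]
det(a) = -30.74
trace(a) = -3.89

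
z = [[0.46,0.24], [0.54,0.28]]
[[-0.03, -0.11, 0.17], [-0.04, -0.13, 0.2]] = z @ [[0.09, -0.14, 0.31], [-0.31, -0.19, 0.11]]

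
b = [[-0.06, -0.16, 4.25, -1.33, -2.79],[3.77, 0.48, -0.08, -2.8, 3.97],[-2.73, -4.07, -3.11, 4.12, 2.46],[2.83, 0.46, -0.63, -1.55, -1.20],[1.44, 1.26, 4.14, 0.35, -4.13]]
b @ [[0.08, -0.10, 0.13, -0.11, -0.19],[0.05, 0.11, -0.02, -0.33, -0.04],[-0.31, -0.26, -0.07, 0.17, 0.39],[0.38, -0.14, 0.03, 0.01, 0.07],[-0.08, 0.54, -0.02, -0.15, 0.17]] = [[-1.61,-2.44,-0.29,1.19,1.11], [-1.03,2.23,0.32,-1.21,-0.29], [1.91,1.39,0.02,0.79,0.18], [-0.05,-0.5,0.38,-0.41,-1.11], [-0.64,-3.36,-0.03,0.75,0.61]]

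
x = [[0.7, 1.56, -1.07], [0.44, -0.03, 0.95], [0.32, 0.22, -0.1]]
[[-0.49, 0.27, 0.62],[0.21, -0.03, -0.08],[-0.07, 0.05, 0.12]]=x @[[-0.07, 0.07, 0.18],[-0.11, 0.1, 0.21],[0.25, -0.06, -0.16]]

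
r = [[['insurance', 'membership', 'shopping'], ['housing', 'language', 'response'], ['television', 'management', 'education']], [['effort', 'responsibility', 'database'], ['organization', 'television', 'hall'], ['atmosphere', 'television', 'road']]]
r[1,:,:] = [['effort', 'responsibility', 'database'], ['organization', 'television', 'hall'], ['atmosphere', 'television', 'road']]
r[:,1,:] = [['housing', 'language', 'response'], ['organization', 'television', 'hall']]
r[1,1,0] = 'organization'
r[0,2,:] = ['television', 'management', 'education']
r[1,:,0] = ['effort', 'organization', 'atmosphere']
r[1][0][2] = 'database'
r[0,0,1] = 'membership'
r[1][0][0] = 'effort'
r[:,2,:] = [['television', 'management', 'education'], ['atmosphere', 'television', 'road']]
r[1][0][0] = 'effort'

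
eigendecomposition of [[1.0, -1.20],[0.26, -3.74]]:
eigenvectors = [[1.0, 0.25],[0.06, 0.97]]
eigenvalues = [0.93, -3.67]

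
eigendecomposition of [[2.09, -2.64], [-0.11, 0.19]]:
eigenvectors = [[1.00, 0.79],[-0.05, 0.61]]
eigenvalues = [2.23, 0.05]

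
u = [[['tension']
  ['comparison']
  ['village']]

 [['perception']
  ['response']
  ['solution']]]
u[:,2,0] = ['village', 'solution']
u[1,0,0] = 'perception'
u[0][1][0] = 'comparison'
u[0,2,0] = 'village'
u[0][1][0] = 'comparison'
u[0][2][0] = 'village'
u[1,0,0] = 'perception'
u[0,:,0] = ['tension', 'comparison', 'village']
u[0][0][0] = 'tension'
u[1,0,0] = 'perception'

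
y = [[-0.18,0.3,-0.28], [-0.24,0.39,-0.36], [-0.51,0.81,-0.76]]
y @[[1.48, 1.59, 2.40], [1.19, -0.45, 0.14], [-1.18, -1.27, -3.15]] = [[0.42, -0.07, 0.49],  [0.53, -0.10, 0.61],  [1.11, -0.21, 1.28]]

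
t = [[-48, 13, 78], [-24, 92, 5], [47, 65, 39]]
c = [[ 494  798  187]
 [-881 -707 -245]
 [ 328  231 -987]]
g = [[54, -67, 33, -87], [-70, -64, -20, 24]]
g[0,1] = -67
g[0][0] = 54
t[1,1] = 92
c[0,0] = 494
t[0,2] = 78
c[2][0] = 328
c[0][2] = 187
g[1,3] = 24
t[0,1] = 13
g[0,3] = -87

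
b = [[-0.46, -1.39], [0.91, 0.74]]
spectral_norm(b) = 1.80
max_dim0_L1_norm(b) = 2.13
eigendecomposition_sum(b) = [[(-0.23+0.52j), -0.70+0.10j], [(0.45-0.07j), (0.37+0.43j)]] + [[(-0.23-0.52j), -0.70-0.10j], [(0.46+0.07j), 0.37-0.43j]]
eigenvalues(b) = [(0.14+0.95j), (0.14-0.95j)]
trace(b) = 0.28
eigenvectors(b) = [[0.78+0.00j, 0.78-0.00j], [-0.34-0.53j, (-0.34+0.53j)]]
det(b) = 0.92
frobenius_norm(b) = 1.88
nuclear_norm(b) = 2.32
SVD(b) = [[-0.79, 0.61], [0.61, 0.79]] @ diag([1.804710173881511, 0.5122706201692299]) @ [[0.51, 0.86], [0.86, -0.51]]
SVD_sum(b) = [[-0.73, -1.23],[0.56, 0.95]] + [[0.27, -0.16], [0.35, -0.21]]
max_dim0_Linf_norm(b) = 1.39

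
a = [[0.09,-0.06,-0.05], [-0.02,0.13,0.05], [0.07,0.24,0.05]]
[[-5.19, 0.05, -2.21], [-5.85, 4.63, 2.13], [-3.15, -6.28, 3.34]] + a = [[-5.10, -0.01, -2.26],[-5.87, 4.76, 2.18],[-3.08, -6.04, 3.39]]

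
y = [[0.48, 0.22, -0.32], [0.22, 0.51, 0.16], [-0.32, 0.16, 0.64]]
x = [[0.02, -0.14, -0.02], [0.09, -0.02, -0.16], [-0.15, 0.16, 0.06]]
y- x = [[0.46, 0.36, -0.3], [0.13, 0.53, 0.32], [-0.17, 0.00, 0.58]]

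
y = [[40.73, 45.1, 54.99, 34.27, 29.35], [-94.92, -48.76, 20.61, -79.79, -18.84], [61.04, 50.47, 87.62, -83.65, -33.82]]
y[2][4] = -33.82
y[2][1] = 50.47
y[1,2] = 20.61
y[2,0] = 61.04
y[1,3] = -79.79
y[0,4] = 29.35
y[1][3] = -79.79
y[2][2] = 87.62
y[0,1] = 45.1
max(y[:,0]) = 61.04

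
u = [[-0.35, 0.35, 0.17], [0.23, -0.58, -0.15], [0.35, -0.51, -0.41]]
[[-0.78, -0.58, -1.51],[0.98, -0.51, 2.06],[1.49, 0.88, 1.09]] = u@[[0.05,3.03,2.79], [-1.09,2.89,-3.51], [-2.23,-3.15,4.10]]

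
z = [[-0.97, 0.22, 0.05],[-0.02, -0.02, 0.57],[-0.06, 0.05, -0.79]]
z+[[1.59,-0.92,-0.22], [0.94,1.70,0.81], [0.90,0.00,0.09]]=[[0.62,-0.70,-0.17], [0.92,1.68,1.38], [0.84,0.05,-0.70]]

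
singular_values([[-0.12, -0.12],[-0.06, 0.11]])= [0.18, 0.12]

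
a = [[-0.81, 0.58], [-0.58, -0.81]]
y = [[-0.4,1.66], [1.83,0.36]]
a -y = [[-0.41, -1.08],[-2.41, -1.17]]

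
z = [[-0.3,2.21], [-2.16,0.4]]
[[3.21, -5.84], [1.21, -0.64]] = z@[[-0.30, -0.20], [1.41, -2.67]]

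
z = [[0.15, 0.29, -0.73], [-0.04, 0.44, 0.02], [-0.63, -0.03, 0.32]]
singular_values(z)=[0.96, 0.54, 0.35]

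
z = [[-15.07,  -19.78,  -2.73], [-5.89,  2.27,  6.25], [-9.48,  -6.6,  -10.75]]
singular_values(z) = [28.18, 10.76, 6.61]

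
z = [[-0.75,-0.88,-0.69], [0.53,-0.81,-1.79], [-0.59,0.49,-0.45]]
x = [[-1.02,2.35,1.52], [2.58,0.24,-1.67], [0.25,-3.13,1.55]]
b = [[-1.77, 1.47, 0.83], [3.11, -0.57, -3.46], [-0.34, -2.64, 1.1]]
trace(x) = 0.77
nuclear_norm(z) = 4.10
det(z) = -1.92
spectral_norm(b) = 5.14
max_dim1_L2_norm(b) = 4.69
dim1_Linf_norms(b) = [1.77, 3.46, 2.64]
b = z + x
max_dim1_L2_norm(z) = 2.03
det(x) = -17.79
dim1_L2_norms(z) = [1.35, 2.03, 0.89]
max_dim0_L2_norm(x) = 3.92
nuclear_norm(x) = 8.85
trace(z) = -2.01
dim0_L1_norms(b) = [5.22, 4.68, 5.39]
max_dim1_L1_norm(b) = 7.14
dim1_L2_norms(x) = [2.98, 3.08, 3.5]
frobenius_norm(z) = 2.60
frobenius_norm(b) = 6.02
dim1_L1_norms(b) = [4.07, 7.14, 4.08]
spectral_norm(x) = 4.02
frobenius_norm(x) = 5.54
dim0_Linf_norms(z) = [0.75, 0.88, 1.79]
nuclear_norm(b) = 8.68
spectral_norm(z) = 2.22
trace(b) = -1.24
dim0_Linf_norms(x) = [2.58, 3.13, 1.67]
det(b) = 7.00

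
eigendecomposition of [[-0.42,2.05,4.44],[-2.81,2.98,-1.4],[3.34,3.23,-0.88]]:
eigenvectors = [[-0.69+0.00j,  (0.07+0.55j),  (0.07-0.55j)], [-0.12+0.00j,  (-0.66+0j),  (-0.66-0j)], [(0.71+0j),  (-0.05+0.5j),  -0.05-0.50j]]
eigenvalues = [(-4.66+0j), (3.17+3.38j), (3.17-3.38j)]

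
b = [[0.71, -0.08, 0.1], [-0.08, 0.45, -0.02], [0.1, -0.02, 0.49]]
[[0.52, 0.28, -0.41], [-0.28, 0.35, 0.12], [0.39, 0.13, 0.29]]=b @ [[0.59, 0.46, -0.66], [-0.48, 0.86, 0.18], [0.65, 0.21, 0.73]]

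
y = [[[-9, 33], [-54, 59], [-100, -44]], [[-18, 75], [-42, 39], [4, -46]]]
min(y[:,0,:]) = -18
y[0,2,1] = -44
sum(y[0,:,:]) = -115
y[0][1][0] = -54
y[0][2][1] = -44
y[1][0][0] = -18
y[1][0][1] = 75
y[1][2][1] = -46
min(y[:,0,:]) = -18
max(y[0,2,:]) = -44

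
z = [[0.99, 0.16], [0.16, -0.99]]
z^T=[[0.99, 0.16], [0.16, -0.99]]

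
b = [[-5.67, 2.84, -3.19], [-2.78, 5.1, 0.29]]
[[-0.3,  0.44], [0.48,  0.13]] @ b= [[0.48, 1.39, 1.08], [-3.08, 2.03, -1.49]]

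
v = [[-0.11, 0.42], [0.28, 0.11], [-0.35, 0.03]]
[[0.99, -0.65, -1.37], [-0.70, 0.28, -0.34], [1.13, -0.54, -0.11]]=v @ [[-3.09, 1.44, 0.05], [1.54, -1.16, -3.24]]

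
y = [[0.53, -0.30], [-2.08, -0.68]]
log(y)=[[(-0.05+0.62j), 0.02+0.47j],[(0.16+3.28j), 0.04+2.53j]]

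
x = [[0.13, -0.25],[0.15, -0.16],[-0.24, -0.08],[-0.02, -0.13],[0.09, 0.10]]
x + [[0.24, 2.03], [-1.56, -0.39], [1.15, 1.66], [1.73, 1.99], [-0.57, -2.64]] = [[0.37, 1.78],[-1.41, -0.55],[0.91, 1.58],[1.71, 1.86],[-0.48, -2.54]]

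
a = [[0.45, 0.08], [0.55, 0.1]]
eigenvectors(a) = [[0.63,  -0.18], [0.78,  0.98]]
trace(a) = 0.55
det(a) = 0.00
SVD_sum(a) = [[0.45, 0.08], [0.55, 0.1]] + [[0.0, -0.00], [-0.0, 0.00]]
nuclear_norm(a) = 0.72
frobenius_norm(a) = 0.72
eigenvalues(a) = [0.55, 0.0]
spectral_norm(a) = 0.72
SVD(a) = [[-0.63,-0.77], [-0.77,0.63]] @ diag([0.7220789998882635, 0.001384890019173456]) @ [[-0.98, -0.18], [-0.18, 0.98]]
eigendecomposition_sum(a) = [[0.45,  0.08], [0.55,  0.10]] + [[0.00, -0.00], [-0.00, 0.00]]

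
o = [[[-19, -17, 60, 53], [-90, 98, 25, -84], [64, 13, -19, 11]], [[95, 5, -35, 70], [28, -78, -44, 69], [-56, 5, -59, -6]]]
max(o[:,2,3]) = 11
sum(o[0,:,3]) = -20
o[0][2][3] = 11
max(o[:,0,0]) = 95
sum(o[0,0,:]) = 77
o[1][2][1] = 5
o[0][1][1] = 98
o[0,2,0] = 64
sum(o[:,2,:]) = -47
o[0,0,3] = 53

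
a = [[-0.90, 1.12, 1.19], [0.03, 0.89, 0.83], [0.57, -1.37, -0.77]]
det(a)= -0.503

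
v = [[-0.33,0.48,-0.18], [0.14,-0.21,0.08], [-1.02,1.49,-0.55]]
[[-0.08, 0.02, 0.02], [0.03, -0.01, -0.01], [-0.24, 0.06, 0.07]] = v@ [[-0.1,-0.04,0.13], [-0.21,0.04,0.08], [0.05,0.08,-0.16]]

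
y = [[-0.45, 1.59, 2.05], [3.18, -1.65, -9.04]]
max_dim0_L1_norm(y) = 11.09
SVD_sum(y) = [[-0.75,  0.47,  2.19], [3.11,  -1.92,  -9.01]] + [[0.30, 1.12, -0.14], [0.07, 0.27, -0.03]]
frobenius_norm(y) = 10.07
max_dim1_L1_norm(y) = 13.87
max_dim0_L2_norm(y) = 9.27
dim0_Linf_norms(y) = [3.18, 1.65, 9.04]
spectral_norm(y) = 10.00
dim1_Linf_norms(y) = [2.05, 9.04]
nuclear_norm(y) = 11.21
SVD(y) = [[-0.24,  0.97], [0.97,  0.24]] @ diag([10.001796106641601, 1.2056843041065608]) @ [[0.32, -0.20, -0.93], [0.26, 0.96, -0.12]]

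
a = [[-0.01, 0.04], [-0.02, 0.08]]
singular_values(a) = [0.09, 0.0]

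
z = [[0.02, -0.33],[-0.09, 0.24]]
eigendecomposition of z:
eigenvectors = [[-0.96, 0.72], [-0.28, -0.69]]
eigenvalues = [-0.07, 0.33]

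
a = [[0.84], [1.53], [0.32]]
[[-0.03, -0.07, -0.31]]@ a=[[-0.23]]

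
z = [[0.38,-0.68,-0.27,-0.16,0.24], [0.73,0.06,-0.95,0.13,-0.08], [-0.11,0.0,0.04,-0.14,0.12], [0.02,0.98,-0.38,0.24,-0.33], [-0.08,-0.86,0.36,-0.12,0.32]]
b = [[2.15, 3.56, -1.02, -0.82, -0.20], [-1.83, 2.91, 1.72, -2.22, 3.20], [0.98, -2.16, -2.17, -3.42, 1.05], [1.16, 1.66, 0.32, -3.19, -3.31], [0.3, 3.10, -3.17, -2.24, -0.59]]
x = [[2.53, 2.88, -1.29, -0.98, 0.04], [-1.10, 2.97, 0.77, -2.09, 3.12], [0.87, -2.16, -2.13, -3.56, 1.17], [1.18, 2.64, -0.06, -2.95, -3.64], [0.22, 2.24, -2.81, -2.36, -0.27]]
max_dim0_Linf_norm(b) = 3.56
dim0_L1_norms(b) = [6.42, 13.39, 8.4, 11.89, 8.35]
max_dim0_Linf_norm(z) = 0.98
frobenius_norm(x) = 10.72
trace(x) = 0.15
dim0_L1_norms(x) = [5.9, 12.89, 7.06, 11.94, 8.24]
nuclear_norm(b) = 22.91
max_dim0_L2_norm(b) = 6.18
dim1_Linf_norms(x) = [2.88, 3.12, 3.56, 3.64, 2.81]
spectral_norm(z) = 1.68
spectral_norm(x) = 7.41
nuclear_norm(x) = 21.90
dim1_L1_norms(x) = [7.72, 10.05, 9.89, 10.47, 7.9]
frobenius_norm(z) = 2.13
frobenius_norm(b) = 11.07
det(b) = -1217.01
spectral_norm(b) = 7.39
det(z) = 0.00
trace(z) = 1.04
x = z + b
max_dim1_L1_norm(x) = 10.47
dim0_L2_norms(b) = [3.22, 6.18, 4.34, 5.7, 4.76]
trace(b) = -0.89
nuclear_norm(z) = 3.24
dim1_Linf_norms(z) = [0.68, 0.95, 0.14, 0.98, 0.86]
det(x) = -915.87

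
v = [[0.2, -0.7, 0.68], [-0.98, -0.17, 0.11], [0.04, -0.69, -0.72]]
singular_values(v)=[1.0, 1.0, 1.0]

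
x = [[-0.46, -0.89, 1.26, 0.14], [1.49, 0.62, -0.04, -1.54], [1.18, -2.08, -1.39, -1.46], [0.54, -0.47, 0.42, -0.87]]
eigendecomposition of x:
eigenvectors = [[-0.44+0.00j, 0.68+0.00j, (0.68-0j), (0.73+0j)], [0.22+0.00j, -0.01-0.39j, -0.01+0.39j, -0.06+0.00j], [(0.87+0j), 0.36+0.31j, 0.36-0.31j, 0.01+0.00j], [-0.01+0.00j, (0.38-0.08j), (0.38+0.08j), (0.67+0j)]]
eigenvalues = [(-2.49+0j), (0.31+1.07j), (0.31-1.07j), (-0.23+0j)]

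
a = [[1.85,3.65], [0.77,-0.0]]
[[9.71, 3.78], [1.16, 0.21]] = a @[[1.5, 0.27], [1.9, 0.90]]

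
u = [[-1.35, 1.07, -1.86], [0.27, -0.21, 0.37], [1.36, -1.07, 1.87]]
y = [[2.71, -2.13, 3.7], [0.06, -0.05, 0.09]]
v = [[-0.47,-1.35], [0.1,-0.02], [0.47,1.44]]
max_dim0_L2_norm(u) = 2.66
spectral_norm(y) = 5.06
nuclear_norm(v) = 2.19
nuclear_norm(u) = 3.63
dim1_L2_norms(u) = [2.54, 0.5, 2.55]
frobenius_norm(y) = 5.06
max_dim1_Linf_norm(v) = 1.44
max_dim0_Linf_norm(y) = 3.7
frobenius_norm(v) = 2.09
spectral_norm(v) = 2.08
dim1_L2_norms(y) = [5.06, 0.12]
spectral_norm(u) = 3.63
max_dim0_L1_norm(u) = 4.1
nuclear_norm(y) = 5.06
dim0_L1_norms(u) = [2.98, 2.35, 4.1]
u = v @ y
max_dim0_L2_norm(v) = 1.97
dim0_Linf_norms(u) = [1.36, 1.07, 1.87]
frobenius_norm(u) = 3.63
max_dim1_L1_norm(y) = 8.54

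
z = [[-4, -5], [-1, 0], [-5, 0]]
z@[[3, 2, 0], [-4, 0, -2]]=[[8, -8, 10], [-3, -2, 0], [-15, -10, 0]]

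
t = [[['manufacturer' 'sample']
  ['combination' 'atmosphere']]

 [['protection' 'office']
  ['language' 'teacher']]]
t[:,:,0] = [['manufacturer', 'combination'], ['protection', 'language']]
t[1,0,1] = 'office'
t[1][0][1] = 'office'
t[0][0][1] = 'sample'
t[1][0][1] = 'office'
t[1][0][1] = 'office'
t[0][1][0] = 'combination'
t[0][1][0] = 'combination'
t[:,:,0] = [['manufacturer', 'combination'], ['protection', 'language']]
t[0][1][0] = 'combination'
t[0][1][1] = 'atmosphere'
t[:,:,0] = [['manufacturer', 'combination'], ['protection', 'language']]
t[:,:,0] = [['manufacturer', 'combination'], ['protection', 'language']]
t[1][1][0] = 'language'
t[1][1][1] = 'teacher'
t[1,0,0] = 'protection'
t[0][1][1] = 'atmosphere'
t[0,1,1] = 'atmosphere'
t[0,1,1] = 'atmosphere'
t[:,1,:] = [['combination', 'atmosphere'], ['language', 'teacher']]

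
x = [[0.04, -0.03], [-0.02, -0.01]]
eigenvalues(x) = [0.05, -0.02]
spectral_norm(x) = 0.05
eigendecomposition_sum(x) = [[0.04, -0.02],[-0.01, 0.01]] + [[-0.0,-0.01], [-0.01,-0.02]]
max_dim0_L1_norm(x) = 0.06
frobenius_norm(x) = 0.05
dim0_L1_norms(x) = [0.06, 0.04]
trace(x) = 0.03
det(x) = -0.00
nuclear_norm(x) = 0.07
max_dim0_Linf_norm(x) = 0.04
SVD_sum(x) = [[0.04, -0.03], [-0.01, 0.01]] + [[-0.00, -0.00], [-0.01, -0.02]]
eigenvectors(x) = [[0.95, 0.45], [-0.32, 0.89]]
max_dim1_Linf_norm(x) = 0.04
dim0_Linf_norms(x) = [0.04, 0.03]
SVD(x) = [[-0.97, 0.23], [0.23, 0.97]] @ diag([0.05116672736016928, 0.019543950758485477]) @ [[-0.85, 0.53],[-0.53, -0.85]]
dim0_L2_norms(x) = [0.04, 0.03]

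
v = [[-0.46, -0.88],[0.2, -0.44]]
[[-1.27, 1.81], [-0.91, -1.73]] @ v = [[0.95, 0.32],[0.07, 1.56]]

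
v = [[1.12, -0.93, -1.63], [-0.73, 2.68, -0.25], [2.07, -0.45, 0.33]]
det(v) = 9.629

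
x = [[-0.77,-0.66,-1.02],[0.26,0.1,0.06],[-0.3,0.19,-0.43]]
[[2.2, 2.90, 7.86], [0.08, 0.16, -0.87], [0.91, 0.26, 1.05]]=x @ [[1.02, 2.14, -0.52], [-0.09, -2.17, -4.8], [-2.87, -3.05, -4.21]]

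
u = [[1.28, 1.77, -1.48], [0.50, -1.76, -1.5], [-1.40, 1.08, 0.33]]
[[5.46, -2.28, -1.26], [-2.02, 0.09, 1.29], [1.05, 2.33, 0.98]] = u @ [[0.6, -1.95, -1.22], [1.99, -0.24, -0.45], [-0.79, -0.43, -0.74]]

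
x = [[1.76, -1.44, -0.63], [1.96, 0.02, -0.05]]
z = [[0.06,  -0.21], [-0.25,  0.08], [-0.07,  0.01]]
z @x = [[-0.31, -0.09, -0.03], [-0.28, 0.36, 0.15], [-0.10, 0.1, 0.04]]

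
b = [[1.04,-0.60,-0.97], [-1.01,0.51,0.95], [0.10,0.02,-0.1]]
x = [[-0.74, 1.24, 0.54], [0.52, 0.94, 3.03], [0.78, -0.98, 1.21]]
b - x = [[1.78, -1.84, -1.51], [-1.53, -0.43, -2.08], [-0.68, 1.00, -1.31]]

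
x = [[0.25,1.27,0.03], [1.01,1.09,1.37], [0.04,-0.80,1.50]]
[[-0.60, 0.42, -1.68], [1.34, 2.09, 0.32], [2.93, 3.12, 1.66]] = x@[[-0.64, -2.03, 1.97],[-0.39, 0.67, -1.71],[1.76, 2.49, 0.14]]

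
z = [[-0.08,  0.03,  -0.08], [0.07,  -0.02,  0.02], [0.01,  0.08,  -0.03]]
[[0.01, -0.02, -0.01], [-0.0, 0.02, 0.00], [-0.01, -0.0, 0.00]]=z @ [[-0.04, 0.26, 0.01], [-0.17, -0.04, 0.06], [-0.16, 0.02, 0.11]]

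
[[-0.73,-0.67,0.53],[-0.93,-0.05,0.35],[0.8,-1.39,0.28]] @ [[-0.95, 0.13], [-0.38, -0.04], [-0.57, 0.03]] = [[0.65, -0.05], [0.70, -0.11], [-0.39, 0.17]]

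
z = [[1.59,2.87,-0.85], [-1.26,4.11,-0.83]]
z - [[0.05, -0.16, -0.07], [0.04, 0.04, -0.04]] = [[1.54, 3.03, -0.78], [-1.3, 4.07, -0.79]]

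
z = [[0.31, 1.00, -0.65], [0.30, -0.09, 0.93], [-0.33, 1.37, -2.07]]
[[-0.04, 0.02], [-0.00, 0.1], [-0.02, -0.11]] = z@[[-0.10, -0.01], [0.01, 0.10], [0.03, 0.12]]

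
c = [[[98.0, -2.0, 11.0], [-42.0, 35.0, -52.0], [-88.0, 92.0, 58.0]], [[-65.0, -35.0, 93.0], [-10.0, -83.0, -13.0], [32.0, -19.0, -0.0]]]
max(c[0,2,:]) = 92.0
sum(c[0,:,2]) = 17.0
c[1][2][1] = -19.0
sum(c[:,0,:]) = 100.0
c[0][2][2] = 58.0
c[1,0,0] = -65.0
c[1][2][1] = -19.0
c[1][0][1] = -35.0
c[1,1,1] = -83.0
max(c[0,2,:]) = 92.0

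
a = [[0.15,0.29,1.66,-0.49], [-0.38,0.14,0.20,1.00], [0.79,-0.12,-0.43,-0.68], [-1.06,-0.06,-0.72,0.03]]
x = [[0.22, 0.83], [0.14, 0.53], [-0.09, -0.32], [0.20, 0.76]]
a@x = [[-0.17, -0.63], [0.12, 0.45], [0.06, 0.21], [-0.17, -0.66]]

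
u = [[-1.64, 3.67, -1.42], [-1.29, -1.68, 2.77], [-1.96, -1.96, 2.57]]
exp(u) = [[-0.67,-0.87,1.88], [-1.02,-3.09,2.74], [-0.82,-3.69,2.51]]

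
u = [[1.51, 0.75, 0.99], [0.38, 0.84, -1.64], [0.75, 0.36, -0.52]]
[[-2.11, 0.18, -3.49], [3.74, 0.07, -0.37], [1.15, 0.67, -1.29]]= u @ [[-0.09,1.27,-1.8], [0.24,-1.58,-0.46], [-2.18,-0.56,-0.43]]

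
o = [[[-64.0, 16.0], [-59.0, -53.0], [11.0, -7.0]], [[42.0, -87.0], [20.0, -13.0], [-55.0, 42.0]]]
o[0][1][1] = -53.0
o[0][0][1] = 16.0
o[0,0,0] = -64.0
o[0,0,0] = -64.0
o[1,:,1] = [-87.0, -13.0, 42.0]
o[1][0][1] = -87.0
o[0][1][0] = -59.0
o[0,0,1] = 16.0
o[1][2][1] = 42.0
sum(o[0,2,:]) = 4.0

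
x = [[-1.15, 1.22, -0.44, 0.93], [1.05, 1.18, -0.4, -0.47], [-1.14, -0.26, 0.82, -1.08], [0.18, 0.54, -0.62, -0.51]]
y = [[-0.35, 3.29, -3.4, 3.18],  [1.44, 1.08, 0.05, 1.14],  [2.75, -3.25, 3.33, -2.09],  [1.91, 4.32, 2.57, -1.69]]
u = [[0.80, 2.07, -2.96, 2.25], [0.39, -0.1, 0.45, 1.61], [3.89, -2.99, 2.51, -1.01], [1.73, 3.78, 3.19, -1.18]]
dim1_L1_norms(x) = [3.74, 3.1, 3.3, 1.85]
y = u + x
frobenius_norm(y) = 10.12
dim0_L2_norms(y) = [3.66, 6.42, 5.41, 4.32]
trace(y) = 2.37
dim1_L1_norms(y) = [10.22, 3.71, 11.42, 10.49]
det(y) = -32.06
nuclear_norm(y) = 16.44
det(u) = -164.52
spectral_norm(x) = 2.19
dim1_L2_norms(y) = [5.71, 2.13, 5.79, 5.64]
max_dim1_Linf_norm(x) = 1.22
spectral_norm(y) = 7.97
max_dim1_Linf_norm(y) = 4.32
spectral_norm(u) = 6.45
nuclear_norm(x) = 6.06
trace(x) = 0.34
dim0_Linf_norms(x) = [1.15, 1.22, 0.82, 1.08]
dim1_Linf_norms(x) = [1.22, 1.18, 1.14, 0.62]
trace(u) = 2.03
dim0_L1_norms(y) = [6.45, 11.94, 9.35, 8.1]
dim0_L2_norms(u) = [4.35, 5.25, 5.04, 3.17]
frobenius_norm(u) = 9.05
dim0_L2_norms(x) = [1.94, 1.8, 1.19, 1.59]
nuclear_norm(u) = 16.47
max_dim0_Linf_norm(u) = 3.89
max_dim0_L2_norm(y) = 6.42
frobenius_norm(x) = 3.30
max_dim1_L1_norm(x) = 3.74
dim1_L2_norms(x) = [1.97, 1.7, 1.79, 0.98]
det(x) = 2.96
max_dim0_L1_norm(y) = 11.94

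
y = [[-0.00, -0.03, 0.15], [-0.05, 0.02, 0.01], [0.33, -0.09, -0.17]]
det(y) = -0.00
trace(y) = -0.15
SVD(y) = [[-0.17, 0.98, 0.11], [-0.13, -0.13, 0.98], [0.98, 0.16, 0.15]] @ diag([0.39068936555199063, 0.14019055690655818, 0.0029029982452673264]) @ [[0.84,-0.22,-0.49], [0.41,-0.33,0.85], [0.35,0.92,0.19]]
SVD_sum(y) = [[-0.06, 0.01, 0.03],[-0.04, 0.01, 0.03],[0.32, -0.08, -0.19]] + [[0.06, -0.05, 0.12],[-0.01, 0.01, -0.02],[0.01, -0.01, 0.02]] + [[0.0, 0.00, 0.00], [0.0, 0.0, 0.00], [0.0, 0.00, 0.00]]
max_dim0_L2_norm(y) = 0.33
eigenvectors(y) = [[0.43, 0.68, 0.35], [0.09, -0.18, 0.92], [-0.9, 0.71, 0.19]]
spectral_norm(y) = 0.39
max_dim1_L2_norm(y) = 0.38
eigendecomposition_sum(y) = [[-0.11, 0.02, 0.10], [-0.02, 0.0, 0.02], [0.22, -0.04, -0.22]] + [[0.1, -0.05, 0.05], [-0.03, 0.01, -0.01], [0.11, -0.05, 0.05]] + [[0.0, 0.00, 0.00], [0.0, 0.00, 0.0], [0.00, 0.0, 0.0]]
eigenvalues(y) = [-0.32, 0.17, 0.0]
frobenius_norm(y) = 0.42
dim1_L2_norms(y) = [0.15, 0.05, 0.38]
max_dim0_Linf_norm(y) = 0.33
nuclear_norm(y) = 0.53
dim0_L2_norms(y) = [0.33, 0.1, 0.23]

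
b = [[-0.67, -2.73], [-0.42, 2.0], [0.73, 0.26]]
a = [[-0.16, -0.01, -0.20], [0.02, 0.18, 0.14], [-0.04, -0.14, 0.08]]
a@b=[[-0.03, 0.36], [0.01, 0.34], [0.14, -0.15]]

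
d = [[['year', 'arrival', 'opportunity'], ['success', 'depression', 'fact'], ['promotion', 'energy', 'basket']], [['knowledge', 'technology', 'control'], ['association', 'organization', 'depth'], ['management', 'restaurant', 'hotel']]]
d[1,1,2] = 'depth'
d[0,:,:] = [['year', 'arrival', 'opportunity'], ['success', 'depression', 'fact'], ['promotion', 'energy', 'basket']]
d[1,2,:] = ['management', 'restaurant', 'hotel']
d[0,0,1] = 'arrival'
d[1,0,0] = 'knowledge'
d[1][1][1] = 'organization'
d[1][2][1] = 'restaurant'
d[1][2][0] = 'management'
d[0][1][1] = 'depression'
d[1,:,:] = [['knowledge', 'technology', 'control'], ['association', 'organization', 'depth'], ['management', 'restaurant', 'hotel']]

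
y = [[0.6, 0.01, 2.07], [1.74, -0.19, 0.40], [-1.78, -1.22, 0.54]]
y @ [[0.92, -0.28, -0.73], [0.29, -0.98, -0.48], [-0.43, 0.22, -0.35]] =[[-0.34, 0.28, -1.17], [1.37, -0.21, -1.32], [-2.22, 1.81, 1.7]]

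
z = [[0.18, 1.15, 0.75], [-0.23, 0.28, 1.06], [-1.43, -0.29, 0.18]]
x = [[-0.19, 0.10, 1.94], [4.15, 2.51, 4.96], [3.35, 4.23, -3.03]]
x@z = [[-2.83, -0.75, 0.31], [-6.92, 4.04, 6.67], [3.96, 5.92, 6.45]]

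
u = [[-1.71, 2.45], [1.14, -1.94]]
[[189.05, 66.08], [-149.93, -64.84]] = u @ [[1.13, 58.50],[77.95, 67.80]]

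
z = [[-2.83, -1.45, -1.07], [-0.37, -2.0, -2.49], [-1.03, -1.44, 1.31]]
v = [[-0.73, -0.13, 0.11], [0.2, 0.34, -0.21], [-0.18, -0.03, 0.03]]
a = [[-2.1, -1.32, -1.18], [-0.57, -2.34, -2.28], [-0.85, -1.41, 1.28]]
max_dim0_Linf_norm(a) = 2.34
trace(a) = -3.16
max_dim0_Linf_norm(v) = 0.73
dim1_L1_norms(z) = [5.35, 4.86, 3.78]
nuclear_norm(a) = 7.48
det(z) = 14.77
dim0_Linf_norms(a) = [2.1, 2.34, 2.28]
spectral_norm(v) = 0.83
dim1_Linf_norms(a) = [2.1, 2.34, 1.41]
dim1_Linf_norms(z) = [2.83, 2.49, 1.44]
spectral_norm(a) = 4.10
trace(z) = -3.52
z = a + v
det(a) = 10.92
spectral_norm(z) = 4.24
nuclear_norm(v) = 1.16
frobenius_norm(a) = 4.78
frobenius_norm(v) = 0.89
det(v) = -0.00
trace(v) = -0.36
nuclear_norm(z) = 8.17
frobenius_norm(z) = 5.14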